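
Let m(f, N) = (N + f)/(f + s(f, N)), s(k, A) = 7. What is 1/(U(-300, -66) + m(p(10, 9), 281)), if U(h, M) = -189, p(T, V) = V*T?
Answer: -97/17962 ≈ -0.0054003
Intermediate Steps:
p(T, V) = T*V
m(f, N) = (N + f)/(7 + f) (m(f, N) = (N + f)/(f + 7) = (N + f)/(7 + f))
1/(U(-300, -66) + m(p(10, 9), 281)) = 1/(-189 + (281 + 10*9)/(7 + 10*9)) = 1/(-189 + (281 + 90)/(7 + 90)) = 1/(-189 + 371/97) = 1/(-17962/97) = -97/17962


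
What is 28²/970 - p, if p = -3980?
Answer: 1930692/485 ≈ 3980.8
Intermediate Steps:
28²/970 - p = 28²/970 - 1*(-3980) = 784*(1/970) + 3980 = 392/485 + 3980 = 1930692/485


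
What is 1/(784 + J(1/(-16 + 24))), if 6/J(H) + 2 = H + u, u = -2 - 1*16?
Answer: 53/41536 ≈ 0.0012760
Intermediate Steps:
u = -18 (u = -2 - 16 = -18)
J(H) = 6/(-20 + H) (J(H) = 6/(-2 + (H - 18)) = 6/(-2 + (-18 + H)) = 6/(-20 + H))
1/(784 + J(1/(-16 + 24))) = 1/(784 + 6/(-20 + 1/(-16 + 24))) = 1/(784 + 6/(-20 + 1/8)) = 1/(784 + 6/(-20 + ⅛)) = 1/(784 + 6/(-159/8)) = 1/(784 + 6*(-8/159)) = 1/(784 - 16/53) = 1/(41536/53) = 53/41536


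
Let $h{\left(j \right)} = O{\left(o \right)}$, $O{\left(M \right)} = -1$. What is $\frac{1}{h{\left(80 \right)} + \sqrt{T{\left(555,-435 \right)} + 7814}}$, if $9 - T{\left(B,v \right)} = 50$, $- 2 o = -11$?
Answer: $\frac{1}{7772} + \frac{\sqrt{7773}}{7772} \approx 0.011473$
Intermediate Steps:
$o = \frac{11}{2}$ ($o = \left(- \frac{1}{2}\right) \left(-11\right) = \frac{11}{2} \approx 5.5$)
$T{\left(B,v \right)} = -41$ ($T{\left(B,v \right)} = 9 - 50 = -41$)
$h{\left(j \right)} = -1$
$\frac{1}{h{\left(80 \right)} + \sqrt{T{\left(555,-435 \right)} + 7814}} = \frac{1}{-1 + \sqrt{-41 + 7814}} = \frac{1}{-1 + \sqrt{7773}}$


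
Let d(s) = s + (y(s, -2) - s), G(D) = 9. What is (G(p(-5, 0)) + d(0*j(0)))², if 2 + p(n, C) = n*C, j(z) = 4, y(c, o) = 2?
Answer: 121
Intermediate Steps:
p(n, C) = -2 + C*n (p(n, C) = -2 + n*C = -2 + C*n)
d(s) = 2 (d(s) = s + (2 - s) = 2)
(G(p(-5, 0)) + d(0*j(0)))² = (9 + 2)² = 11² = 121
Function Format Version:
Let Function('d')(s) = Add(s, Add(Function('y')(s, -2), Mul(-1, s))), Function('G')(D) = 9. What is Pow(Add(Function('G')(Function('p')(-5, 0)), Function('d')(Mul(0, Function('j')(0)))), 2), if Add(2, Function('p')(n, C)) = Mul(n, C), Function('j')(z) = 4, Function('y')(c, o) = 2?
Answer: 121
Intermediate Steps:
Function('p')(n, C) = Add(-2, Mul(C, n)) (Function('p')(n, C) = Add(-2, Mul(n, C)) = Add(-2, Mul(C, n)))
Function('d')(s) = 2 (Function('d')(s) = Add(s, Add(2, Mul(-1, s))) = 2)
Pow(Add(Function('G')(Function('p')(-5, 0)), Function('d')(Mul(0, Function('j')(0)))), 2) = Pow(Add(9, 2), 2) = Pow(11, 2) = 121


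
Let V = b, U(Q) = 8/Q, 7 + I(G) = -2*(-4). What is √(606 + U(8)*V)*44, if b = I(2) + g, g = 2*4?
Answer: 44*√615 ≈ 1091.2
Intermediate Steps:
I(G) = 1 (I(G) = -7 - 2*(-4) = -7 + 8 = 1)
g = 8
b = 9 (b = 1 + 8 = 9)
V = 9
√(606 + U(8)*V)*44 = √(606 + (8/8)*9)*44 = √(606 + (8*(⅛))*9)*44 = √(606 + 1*9)*44 = √(606 + 9)*44 = √615*44 = 44*√615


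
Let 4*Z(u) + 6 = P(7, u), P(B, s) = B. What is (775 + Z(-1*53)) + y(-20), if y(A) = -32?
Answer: 2973/4 ≈ 743.25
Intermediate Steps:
Z(u) = ¼ (Z(u) = -3/2 + (¼)*7 = -3/2 + 7/4 = ¼)
(775 + Z(-1*53)) + y(-20) = (775 + ¼) - 32 = 3101/4 - 32 = 2973/4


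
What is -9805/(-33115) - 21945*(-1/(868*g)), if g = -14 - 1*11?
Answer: -79373/110980 ≈ -0.71520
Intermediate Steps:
g = -25 (g = -14 - 11 = -25)
-9805/(-33115) - 21945*(-1/(868*g)) = -9805/(-33115) - 21945/(-25*28*(-31)) = -9805*(-1/33115) - 21945/((-700*(-31))) = 53/179 - 21945/21700 = 53/179 - 21945*1/21700 = 53/179 - 627/620 = -79373/110980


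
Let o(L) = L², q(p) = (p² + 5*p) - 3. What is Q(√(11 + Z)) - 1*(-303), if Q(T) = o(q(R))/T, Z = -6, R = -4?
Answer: 303 + 49*√5/5 ≈ 324.91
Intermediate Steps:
q(p) = -3 + p² + 5*p
Q(T) = 49/T (Q(T) = (-3 + (-4)² + 5*(-4))²/T = (-3 + 16 - 20)²/T = (-7)²/T = 49/T)
Q(√(11 + Z)) - 1*(-303) = 49/(√(11 - 6)) - 1*(-303) = 49/(√5) + 303 = 49*(√5/5) + 303 = 49*√5/5 + 303 = 303 + 49*√5/5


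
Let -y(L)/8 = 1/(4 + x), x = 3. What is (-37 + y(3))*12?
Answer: -3204/7 ≈ -457.71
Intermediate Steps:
y(L) = -8/7 (y(L) = -8/(4 + 3) = -8/7)
(-37 + y(3))*12 = (-37 - 8/7)*12 = -267/7*12 = -3204/7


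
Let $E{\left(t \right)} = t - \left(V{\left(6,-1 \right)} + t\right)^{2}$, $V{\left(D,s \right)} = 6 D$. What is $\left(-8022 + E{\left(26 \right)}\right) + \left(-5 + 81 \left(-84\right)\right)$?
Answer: $-18649$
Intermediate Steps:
$E{\left(t \right)} = t - \left(36 + t\right)^{2}$ ($E{\left(t \right)} = t - \left(6 \cdot 6 + t\right)^{2} = t - \left(36 + t\right)^{2}$)
$\left(-8022 + E{\left(26 \right)}\right) + \left(-5 + 81 \left(-84\right)\right) = \left(-8022 + \left(26 - \left(36 + 26\right)^{2}\right)\right) + \left(-5 + 81 \left(-84\right)\right) = \left(-8022 + \left(26 - 62^{2}\right)\right) - 6809 = \left(-8022 + \left(26 - 3844\right)\right) - 6809 = \left(-8022 - 3818\right) - 6809 = -11840 - 6809 = -18649$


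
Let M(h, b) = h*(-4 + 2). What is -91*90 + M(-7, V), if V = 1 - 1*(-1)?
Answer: -8176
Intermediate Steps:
V = 2 (V = 1 + 1 = 2)
M(h, b) = -2*h (M(h, b) = h*(-2) = -2*h)
-91*90 + M(-7, V) = -91*90 - 2*(-7) = -8190 + 14 = -8176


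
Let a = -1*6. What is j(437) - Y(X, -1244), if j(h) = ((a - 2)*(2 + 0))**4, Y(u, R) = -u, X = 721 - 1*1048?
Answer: 65209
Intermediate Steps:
a = -6
X = -327 (X = 721 - 1048 = -327)
j(h) = 65536 (j(h) = ((-6 - 2)*(2 + 0))**4 = (-8*2)**4 = (-16)**4 = 65536)
j(437) - Y(X, -1244) = 65536 - (-1)*(-327) = 65536 - 1*327 = 65536 - 327 = 65209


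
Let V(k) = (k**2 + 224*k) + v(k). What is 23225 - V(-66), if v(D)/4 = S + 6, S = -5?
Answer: 33649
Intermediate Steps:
v(D) = 4 (v(D) = 4*(-5 + 6) = 4*1 = 4)
V(k) = 4 + k**2 + 224*k (V(k) = (k**2 + 224*k) + 4 = 4 + k**2 + 224*k)
23225 - V(-66) = 23225 - (4 + (-66)**2 + 224*(-66)) = 23225 - (4 + 4356 - 14784) = 23225 - 1*(-10424) = 23225 + 10424 = 33649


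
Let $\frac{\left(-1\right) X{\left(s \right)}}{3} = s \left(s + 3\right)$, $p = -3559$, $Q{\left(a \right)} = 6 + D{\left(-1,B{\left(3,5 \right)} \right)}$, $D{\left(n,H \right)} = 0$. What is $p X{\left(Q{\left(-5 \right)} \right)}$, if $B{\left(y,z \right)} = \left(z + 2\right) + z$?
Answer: $576558$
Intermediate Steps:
$B{\left(y,z \right)} = 2 + 2 z$ ($B{\left(y,z \right)} = \left(2 + z\right) + z = 2 + 2 z$)
$Q{\left(a \right)} = 6$ ($Q{\left(a \right)} = 6 + 0 = 6$)
$X{\left(s \right)} = - 3 s \left(3 + s\right)$ ($X{\left(s \right)} = - 3 s \left(s + 3\right) = - 3 s \left(3 + s\right)$)
$p X{\left(Q{\left(-5 \right)} \right)} = - 3559 \left(\left(-3\right) 6 \left(3 + 6\right)\right) = - 3559 \left(\left(-3\right) 6 \cdot 9\right) = \left(-3559\right) \left(-162\right) = 576558$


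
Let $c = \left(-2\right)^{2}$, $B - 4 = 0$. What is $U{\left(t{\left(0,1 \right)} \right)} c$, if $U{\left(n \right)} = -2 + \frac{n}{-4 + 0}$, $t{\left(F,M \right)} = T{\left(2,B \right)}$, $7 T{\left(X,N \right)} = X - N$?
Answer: $- \frac{54}{7} \approx -7.7143$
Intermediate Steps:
$B = 4$ ($B = 4 + 0 = 4$)
$T{\left(X,N \right)} = - \frac{N}{7} + \frac{X}{7}$ ($T{\left(X,N \right)} = \frac{X - N}{7} = - \frac{N}{7} + \frac{X}{7}$)
$t{\left(F,M \right)} = - \frac{2}{7}$ ($t{\left(F,M \right)} = \left(- \frac{1}{7}\right) 4 + \frac{1}{7} \cdot 2 = - \frac{4}{7} + \frac{2}{7} = - \frac{2}{7}$)
$c = 4$
$U{\left(n \right)} = -2 - \frac{n}{4}$ ($U{\left(n \right)} = -2 + \frac{n}{-4} = -2 - \frac{n}{4}$)
$U{\left(t{\left(0,1 \right)} \right)} c = \left(-2 - - \frac{1}{14}\right) 4 = \left(-2 + \frac{1}{14}\right) 4 = \left(- \frac{27}{14}\right) 4 = - \frac{54}{7}$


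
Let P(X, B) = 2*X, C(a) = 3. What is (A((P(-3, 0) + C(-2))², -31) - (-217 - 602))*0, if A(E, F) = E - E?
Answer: 0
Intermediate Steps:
A(E, F) = 0
(A((P(-3, 0) + C(-2))², -31) - (-217 - 602))*0 = (0 - (-217 - 602))*0 = (0 - 1*(-819))*0 = (0 + 819)*0 = 819*0 = 0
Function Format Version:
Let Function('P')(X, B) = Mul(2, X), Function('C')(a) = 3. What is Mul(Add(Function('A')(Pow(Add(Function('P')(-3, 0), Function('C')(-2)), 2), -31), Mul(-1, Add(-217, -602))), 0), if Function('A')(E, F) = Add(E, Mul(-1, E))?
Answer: 0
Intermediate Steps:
Function('A')(E, F) = 0
Mul(Add(Function('A')(Pow(Add(Function('P')(-3, 0), Function('C')(-2)), 2), -31), Mul(-1, Add(-217, -602))), 0) = Mul(Add(0, Mul(-1, Add(-217, -602))), 0) = Mul(Add(0, Mul(-1, -819)), 0) = Mul(Add(0, 819), 0) = Mul(819, 0) = 0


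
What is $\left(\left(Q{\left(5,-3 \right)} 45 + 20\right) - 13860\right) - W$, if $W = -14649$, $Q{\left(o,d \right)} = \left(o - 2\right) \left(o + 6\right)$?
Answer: $2294$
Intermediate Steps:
$Q{\left(o,d \right)} = \left(-2 + o\right) \left(6 + o\right)$
$\left(\left(Q{\left(5,-3 \right)} 45 + 20\right) - 13860\right) - W = \left(\left(\left(-12 + 5^{2} + 4 \cdot 5\right) 45 + 20\right) - 13860\right) - -14649 = \left(\left(\left(-12 + 25 + 20\right) 45 + 20\right) - 13860\right) + 14649 = \left(\left(33 \cdot 45 + 20\right) - 13860\right) + 14649 = \left(\left(1485 + 20\right) - 13860\right) + 14649 = \left(1505 - 13860\right) + 14649 = -12355 + 14649 = 2294$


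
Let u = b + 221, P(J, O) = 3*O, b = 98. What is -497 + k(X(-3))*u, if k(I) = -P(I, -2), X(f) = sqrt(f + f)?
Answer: 1417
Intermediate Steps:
X(f) = sqrt(2)*sqrt(f) (X(f) = sqrt(2*f) = sqrt(2)*sqrt(f))
u = 319 (u = 98 + 221 = 319)
k(I) = 6 (k(I) = -3*(-2) = -1*(-6) = 6)
-497 + k(X(-3))*u = -497 + 6*319 = -497 + 1914 = 1417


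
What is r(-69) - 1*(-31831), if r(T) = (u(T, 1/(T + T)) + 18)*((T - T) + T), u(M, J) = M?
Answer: 35350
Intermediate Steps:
r(T) = T*(18 + T) (r(T) = (T + 18)*((T - T) + T) = (18 + T)*(0 + T) = (18 + T)*T = T*(18 + T))
r(-69) - 1*(-31831) = -69*(18 - 69) - 1*(-31831) = -69*(-51) + 31831 = 3519 + 31831 = 35350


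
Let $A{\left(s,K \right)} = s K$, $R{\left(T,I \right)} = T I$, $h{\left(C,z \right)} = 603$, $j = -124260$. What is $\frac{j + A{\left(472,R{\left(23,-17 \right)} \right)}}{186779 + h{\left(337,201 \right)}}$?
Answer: $- \frac{154406}{93691} \approx -1.648$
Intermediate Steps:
$R{\left(T,I \right)} = I T$
$A{\left(s,K \right)} = K s$
$\frac{j + A{\left(472,R{\left(23,-17 \right)} \right)}}{186779 + h{\left(337,201 \right)}} = \frac{-124260 + \left(-17\right) 23 \cdot 472}{186779 + 603} = \frac{-124260 - 184552}{187382} = \left(-124260 - 184552\right) \frac{1}{187382} = \left(-308812\right) \frac{1}{187382} = - \frac{154406}{93691}$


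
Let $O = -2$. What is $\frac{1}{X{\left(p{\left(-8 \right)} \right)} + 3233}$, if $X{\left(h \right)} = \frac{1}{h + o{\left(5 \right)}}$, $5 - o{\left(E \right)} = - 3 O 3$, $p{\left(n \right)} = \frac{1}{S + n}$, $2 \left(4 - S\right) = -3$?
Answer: $\frac{67}{216606} \approx 0.00030932$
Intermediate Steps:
$S = \frac{11}{2}$ ($S = 4 - - \frac{3}{2} = 4 + \frac{3}{2} = \frac{11}{2} \approx 5.5$)
$p{\left(n \right)} = \frac{1}{\frac{11}{2} + n}$
$o{\left(E \right)} = -13$ ($o{\left(E \right)} = 5 - \left(-3\right) \left(-2\right) 3 = 5 - 6 \cdot 3 = 5 - 18 = -13$)
$X{\left(h \right)} = \frac{1}{-13 + h}$ ($X{\left(h \right)} = \frac{1}{h - 13} = \frac{1}{-13 + h}$)
$\frac{1}{X{\left(p{\left(-8 \right)} \right)} + 3233} = \frac{1}{\frac{1}{-13 + \frac{2}{11 + 2 \left(-8\right)}} + 3233} = \frac{1}{\frac{1}{-13 + \frac{2}{11 - 16}} + 3233} = \frac{1}{\frac{1}{-13 + \frac{2}{-5}} + 3233} = \frac{1}{\frac{1}{-13 + 2 \left(- \frac{1}{5}\right)} + 3233} = \frac{1}{\frac{1}{-13 - \frac{2}{5}} + 3233} = \frac{1}{\frac{1}{- \frac{67}{5}} + 3233} = \frac{1}{- \frac{5}{67} + 3233} = \frac{1}{\frac{216606}{67}} = \frac{67}{216606}$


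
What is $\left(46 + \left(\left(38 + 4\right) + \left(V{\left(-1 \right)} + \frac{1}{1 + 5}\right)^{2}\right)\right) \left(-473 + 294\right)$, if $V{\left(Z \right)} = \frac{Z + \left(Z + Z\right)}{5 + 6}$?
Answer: $- \frac{68624483}{4356} \approx -15754.0$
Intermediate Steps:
$V{\left(Z \right)} = \frac{3 Z}{11}$ ($V{\left(Z \right)} = \frac{Z + 2 Z}{11} = 3 Z \frac{1}{11} = \frac{3 Z}{11}$)
$\left(46 + \left(\left(38 + 4\right) + \left(V{\left(-1 \right)} + \frac{1}{1 + 5}\right)^{2}\right)\right) \left(-473 + 294\right) = \left(46 + \left(\left(38 + 4\right) + \left(\frac{3}{11} \left(-1\right) + \frac{1}{1 + 5}\right)^{2}\right)\right) \left(-473 + 294\right) = \left(46 + \left(42 + \left(- \frac{3}{11} + \frac{1}{6}\right)^{2}\right)\right) \left(-179\right) = \left(46 + \left(42 + \left(- \frac{7}{66}\right)^{2}\right)\right) \left(-179\right) = \left(46 + \left(42 + \frac{49}{4356}\right)\right) \left(-179\right) = \left(46 + \frac{183001}{4356}\right) \left(-179\right) = \frac{383377}{4356} \left(-179\right) = - \frac{68624483}{4356}$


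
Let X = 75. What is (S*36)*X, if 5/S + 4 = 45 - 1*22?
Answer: 13500/19 ≈ 710.53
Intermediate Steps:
S = 5/19 (S = 5/(-4 + (45 - 1*22)) = 5/(-4 + (45 - 22)) = 5/(-4 + 23) = 5/19 ≈ 0.26316)
(S*36)*X = ((5/19)*36)*75 = (180/19)*75 = 13500/19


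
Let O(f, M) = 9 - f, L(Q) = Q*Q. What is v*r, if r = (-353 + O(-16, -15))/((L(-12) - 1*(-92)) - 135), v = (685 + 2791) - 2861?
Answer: -201720/101 ≈ -1997.2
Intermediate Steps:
L(Q) = Q²
v = 615 (v = 3476 - 2861 = 615)
r = -328/101 (r = (-353 + (9 - 1*(-16)))/(((-12)² - 1*(-92)) - 135) = (-353 + (9 + 16))/((144 + 92) - 135) = (-353 + 25)/(236 - 135) = -328/101 ≈ -3.2475)
v*r = 615*(-328/101) = -201720/101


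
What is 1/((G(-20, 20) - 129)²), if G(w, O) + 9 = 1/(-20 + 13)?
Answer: 49/935089 ≈ 5.2401e-5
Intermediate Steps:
G(w, O) = -64/7 (G(w, O) = -9 + 1/(-20 + 13) = -9 + 1/(-7) = -9 - ⅐ = -64/7)
1/((G(-20, 20) - 129)²) = 1/((-64/7 - 129)²) = 1/((-967/7)²) = 1/(935089/49) = 49/935089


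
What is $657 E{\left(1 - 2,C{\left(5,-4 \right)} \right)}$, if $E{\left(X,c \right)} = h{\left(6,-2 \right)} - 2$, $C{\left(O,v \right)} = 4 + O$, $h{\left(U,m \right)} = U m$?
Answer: $-9198$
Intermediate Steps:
$E{\left(X,c \right)} = -14$ ($E{\left(X,c \right)} = 6 \left(-2\right) - 2 = -12 - 2 = -14$)
$657 E{\left(1 - 2,C{\left(5,-4 \right)} \right)} = 657 \left(-14\right) = -9198$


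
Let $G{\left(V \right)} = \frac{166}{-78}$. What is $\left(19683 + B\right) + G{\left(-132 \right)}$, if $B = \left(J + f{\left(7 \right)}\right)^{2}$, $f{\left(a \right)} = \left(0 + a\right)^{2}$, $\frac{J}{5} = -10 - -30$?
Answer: $\frac{1633393}{39} \approx 41882.0$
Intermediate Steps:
$J = 100$ ($J = 5 \left(-10 - -30\right) = 5 \left(-10 + 30\right) = 5 \cdot 20 = 100$)
$f{\left(a \right)} = a^{2}$
$G{\left(V \right)} = - \frac{83}{39}$ ($G{\left(V \right)} = 166 \left(- \frac{1}{78}\right) = - \frac{83}{39}$)
$B = 22201$ ($B = \left(100 + 7^{2}\right)^{2} = \left(100 + 49\right)^{2} = 149^{2} = 22201$)
$\left(19683 + B\right) + G{\left(-132 \right)} = \left(19683 + 22201\right) - \frac{83}{39} = 41884 - \frac{83}{39} = \frac{1633393}{39}$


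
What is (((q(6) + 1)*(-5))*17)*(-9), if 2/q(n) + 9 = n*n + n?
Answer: 8925/11 ≈ 811.36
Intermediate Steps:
q(n) = 2/(-9 + n + n²) (q(n) = 2/(-9 + (n*n + n)) = 2/(-9 + (n² + n)) = 2/(-9 + (n + n²)) = 2/(-9 + n + n²))
(((q(6) + 1)*(-5))*17)*(-9) = (((2/(-9 + 6 + 6²) + 1)*(-5))*17)*(-9) = (((2/(-9 + 6 + 36) + 1)*(-5))*17)*(-9) = (((2/33 + 1)*(-5))*17)*(-9) = (((35/33)*(-5))*17)*(-9) = -175/33*17*(-9) = -2975/33*(-9) = 8925/11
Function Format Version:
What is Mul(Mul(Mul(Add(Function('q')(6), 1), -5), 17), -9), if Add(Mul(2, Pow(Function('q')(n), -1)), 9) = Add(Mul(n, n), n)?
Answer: Rational(8925, 11) ≈ 811.36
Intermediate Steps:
Function('q')(n) = Mul(2, Pow(Add(-9, n, Pow(n, 2)), -1)) (Function('q')(n) = Mul(2, Pow(Add(-9, Add(Mul(n, n), n)), -1)) = Mul(2, Pow(Add(-9, Add(Pow(n, 2), n)), -1)) = Mul(2, Pow(Add(-9, Add(n, Pow(n, 2))), -1)) = Mul(2, Pow(Add(-9, n, Pow(n, 2)), -1)))
Mul(Mul(Mul(Add(Function('q')(6), 1), -5), 17), -9) = Mul(Mul(Mul(Add(Mul(2, Pow(Add(-9, 6, Pow(6, 2)), -1)), 1), -5), 17), -9) = Mul(Mul(Mul(Add(Mul(2, Pow(Add(-9, 6, 36), -1)), 1), -5), 17), -9) = Mul(Mul(Mul(Add(Mul(2, Pow(33, -1)), 1), -5), 17), -9) = Mul(Mul(Mul(Add(Mul(2, Rational(1, 33)), 1), -5), 17), -9) = Mul(Mul(Mul(Add(Rational(2, 33), 1), -5), 17), -9) = Mul(Mul(Mul(Rational(35, 33), -5), 17), -9) = Mul(Mul(Rational(-175, 33), 17), -9) = Mul(Rational(-2975, 33), -9) = Rational(8925, 11)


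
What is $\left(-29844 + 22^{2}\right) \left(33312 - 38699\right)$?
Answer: $158162320$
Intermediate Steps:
$\left(-29844 + 22^{2}\right) \left(33312 - 38699\right) = \left(-29844 + 484\right) \left(-5387\right) = \left(-29360\right) \left(-5387\right) = 158162320$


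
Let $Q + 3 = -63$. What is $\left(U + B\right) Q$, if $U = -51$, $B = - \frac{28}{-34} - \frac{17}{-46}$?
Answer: $\frac{1285317}{391} \approx 3287.3$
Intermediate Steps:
$Q = -66$ ($Q = -3 - 63 = -66$)
$B = \frac{933}{782}$ ($B = \left(-28\right) \left(- \frac{1}{34}\right) - - \frac{17}{46} = \frac{14}{17} + \frac{17}{46} = \frac{933}{782} \approx 1.1931$)
$\left(U + B\right) Q = \left(-51 + \frac{933}{782}\right) \left(-66\right) = \left(- \frac{38949}{782}\right) \left(-66\right) = \frac{1285317}{391}$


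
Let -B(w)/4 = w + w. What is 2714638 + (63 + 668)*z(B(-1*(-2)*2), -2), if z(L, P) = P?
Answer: 2713176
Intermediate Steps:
B(w) = -8*w (B(w) = -4*(w + w) = -8*w)
2714638 + (63 + 668)*z(B(-1*(-2)*2), -2) = 2714638 + (63 + 668)*(-2) = 2714638 + 731*(-2) = 2714638 - 1462 = 2713176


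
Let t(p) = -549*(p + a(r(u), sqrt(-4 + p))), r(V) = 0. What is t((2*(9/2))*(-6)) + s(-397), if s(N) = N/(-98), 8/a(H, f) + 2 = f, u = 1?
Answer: 90507271/3038 + 2196*I*sqrt(58)/31 ≈ 29792.0 + 539.49*I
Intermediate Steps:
a(H, f) = 8/(-2 + f)
t(p) = -4392/(-2 + sqrt(-4 + p)) - 549*p (t(p) = -549*(p + 8/(-2 + sqrt(-4 + p))) = -4392/(-2 + sqrt(-4 + p)) - 549*p)
s(N) = -N/98 (s(N) = N*(-1/98) = -N/98)
t((2*(9/2))*(-6)) + s(-397) = 549*(-8 - (2*(9/2))*(-6)*(-2 + sqrt(-4 + (2*(9/2))*(-6))))/(-2 + sqrt(-4 + (2*(9/2))*(-6))) - 1/98*(-397) = 549*(-8 - (2*(9*(1/2)))*(-6)*(-2 + sqrt(-4 + (2*(9*(1/2)))*(-6))))/(-2 + sqrt(-4 + (2*(9*(1/2)))*(-6))) + 397/98 = 549*(-8 - (2*(9/2))*(-6)*(-2 + sqrt(-4 + (2*(9/2))*(-6))))/(-2 + sqrt(-4 + (2*(9/2))*(-6))) + 397/98 = 549*(-8 - 9*(-6)*(-2 + sqrt(-4 + 9*(-6))))/(-2 + sqrt(-4 + 9*(-6))) + 397/98 = 549*(-8 - 1*(-54)*(-2 + sqrt(-4 - 54)))/(-2 + sqrt(-4 - 54)) + 397/98 = 549*(-8 - 1*(-54)*(-2 + sqrt(-58)))/(-2 + sqrt(-58)) + 397/98 = 549*(-8 - 1*(-54)*(-2 + I*sqrt(58)))/(-2 + I*sqrt(58)) + 397/98 = 549*(-8 + (-108 + 54*I*sqrt(58)))/(-2 + I*sqrt(58)) + 397/98 = 549*(-116 + 54*I*sqrt(58))/(-2 + I*sqrt(58)) + 397/98 = 397/98 + 549*(-116 + 54*I*sqrt(58))/(-2 + I*sqrt(58))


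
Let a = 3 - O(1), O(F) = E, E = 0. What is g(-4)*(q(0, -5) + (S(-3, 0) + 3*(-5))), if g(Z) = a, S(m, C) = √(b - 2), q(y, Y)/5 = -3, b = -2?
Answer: -90 + 6*I ≈ -90.0 + 6.0*I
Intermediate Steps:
q(y, Y) = -15 (q(y, Y) = 5*(-3) = -15)
S(m, C) = 2*I (S(m, C) = √(-2 - 2) = √(-4) = 2*I)
O(F) = 0
a = 3 (a = 3 - 1*0 = 3 + 0 = 3)
g(Z) = 3
g(-4)*(q(0, -5) + (S(-3, 0) + 3*(-5))) = 3*(-15 + (2*I + 3*(-5))) = 3*(-15 + (2*I - 15)) = 3*(-15 + (-15 + 2*I)) = 3*(-30 + 2*I) = -90 + 6*I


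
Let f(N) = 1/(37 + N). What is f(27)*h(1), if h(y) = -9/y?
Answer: -9/64 ≈ -0.14063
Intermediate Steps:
f(27)*h(1) = (-9/1)/(37 + 27) = (-9*1)/64 = (1/64)*(-9) = -9/64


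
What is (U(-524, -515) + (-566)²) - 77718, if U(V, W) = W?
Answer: 242123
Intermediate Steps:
(U(-524, -515) + (-566)²) - 77718 = (-515 + (-566)²) - 77718 = (-515 + 320356) - 77718 = 319841 - 77718 = 242123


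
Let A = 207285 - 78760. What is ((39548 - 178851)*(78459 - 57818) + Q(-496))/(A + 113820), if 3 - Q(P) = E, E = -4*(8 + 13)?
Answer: -2875353136/242345 ≈ -11865.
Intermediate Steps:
E = -84 (E = -4*21 = -84)
A = 128525
Q(P) = 87 (Q(P) = 3 - 1*(-84) = 3 + 84 = 87)
((39548 - 178851)*(78459 - 57818) + Q(-496))/(A + 113820) = ((39548 - 178851)*(78459 - 57818) + 87)/(128525 + 113820) = (-139303*20641 + 87)/242345 = (-2875353223 + 87)*(1/242345) = -2875353136*1/242345 = -2875353136/242345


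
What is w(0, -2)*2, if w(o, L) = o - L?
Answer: 4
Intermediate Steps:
w(0, -2)*2 = (0 - 1*(-2))*2 = (0 + 2)*2 = 2*2 = 4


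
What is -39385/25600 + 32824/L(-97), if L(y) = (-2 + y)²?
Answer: 8259673/4561920 ≈ 1.8106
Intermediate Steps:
-39385/25600 + 32824/L(-97) = -39385/25600 + 32824/((-2 - 97)²) = -39385*1/25600 + 32824/((-99)²) = -7877/5120 + 32824/9801 = -7877/5120 + 32824*(1/9801) = -7877/5120 + 2984/891 = 8259673/4561920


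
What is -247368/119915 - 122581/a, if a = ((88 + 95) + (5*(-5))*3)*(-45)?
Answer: 2699418427/116557380 ≈ 23.160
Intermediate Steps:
a = -4860 (a = (183 - 25*3)*(-45) = (183 - 75)*(-45) = 108*(-45) = -4860)
-247368/119915 - 122581/a = -247368/119915 - 122581/(-4860) = -247368*1/119915 - 122581*(-1/4860) = -247368/119915 + 122581/4860 = 2699418427/116557380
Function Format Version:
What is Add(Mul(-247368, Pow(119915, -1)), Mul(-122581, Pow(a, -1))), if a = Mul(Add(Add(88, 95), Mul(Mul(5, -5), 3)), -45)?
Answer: Rational(2699418427, 116557380) ≈ 23.160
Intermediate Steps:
a = -4860 (a = Mul(Add(183, Mul(-25, 3)), -45) = Mul(Add(183, -75), -45) = Mul(108, -45) = -4860)
Add(Mul(-247368, Pow(119915, -1)), Mul(-122581, Pow(a, -1))) = Add(Mul(-247368, Pow(119915, -1)), Mul(-122581, Pow(-4860, -1))) = Add(Mul(-247368, Rational(1, 119915)), Mul(-122581, Rational(-1, 4860))) = Add(Rational(-247368, 119915), Rational(122581, 4860)) = Rational(2699418427, 116557380)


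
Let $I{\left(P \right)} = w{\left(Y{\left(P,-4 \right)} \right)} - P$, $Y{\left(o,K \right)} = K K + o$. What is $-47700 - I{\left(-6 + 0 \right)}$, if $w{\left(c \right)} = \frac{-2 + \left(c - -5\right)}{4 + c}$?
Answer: $- \frac{667897}{14} \approx -47707.0$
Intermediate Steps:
$Y{\left(o,K \right)} = o + K^{2}$ ($Y{\left(o,K \right)} = K^{2} + o = o + K^{2}$)
$w{\left(c \right)} = \frac{3 + c}{4 + c}$ ($w{\left(c \right)} = \frac{-2 + \left(c + 5\right)}{4 + c} = \frac{-2 + \left(5 + c\right)}{4 + c} = \frac{3 + c}{4 + c}$)
$I{\left(P \right)} = - P + \frac{19 + P}{20 + P}$ ($I{\left(P \right)} = \frac{3 + \left(P + \left(-4\right)^{2}\right)}{4 + \left(P + \left(-4\right)^{2}\right)} - P = \frac{3 + \left(P + 16\right)}{4 + \left(P + 16\right)} - P = \frac{3 + \left(16 + P\right)}{4 + \left(16 + P\right)} - P = \frac{19 + P}{20 + P} - P = - P + \frac{19 + P}{20 + P}$)
$-47700 - I{\left(-6 + 0 \right)} = -47700 - \frac{19 + \left(-6 + 0\right) - \left(-6 + 0\right) \left(20 + \left(-6 + 0\right)\right)}{20 + \left(-6 + 0\right)} = -47700 - \frac{19 - 6 - - 6 \left(20 - 6\right)}{20 - 6} = -47700 - \frac{19 - 6 - \left(-6\right) 14}{14} = -47700 - \frac{19 - 6 + 84}{14} = -47700 - \frac{1}{14} \cdot 97 = -47700 - \frac{97}{14} = - \frac{667897}{14}$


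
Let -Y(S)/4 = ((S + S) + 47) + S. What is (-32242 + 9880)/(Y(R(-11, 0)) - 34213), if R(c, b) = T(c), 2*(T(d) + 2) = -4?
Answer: 7454/11451 ≈ 0.65095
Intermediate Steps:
T(d) = -4 (T(d) = -2 + (½)*(-4) = -2 - 2 = -4)
R(c, b) = -4
Y(S) = -188 - 12*S (Y(S) = -4*(((S + S) + 47) + S) = -4*((2*S + 47) + S) = -4*((47 + 2*S) + S) = -4*(47 + 3*S) = -188 - 12*S)
(-32242 + 9880)/(Y(R(-11, 0)) - 34213) = (-32242 + 9880)/((-188 - 12*(-4)) - 34213) = -22362/((-188 + 48) - 34213) = -22362/(-140 - 34213) = -22362/(-34353) = -22362*(-1/34353) = 7454/11451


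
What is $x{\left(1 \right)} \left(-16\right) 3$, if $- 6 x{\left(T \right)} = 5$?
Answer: $40$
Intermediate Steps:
$x{\left(T \right)} = - \frac{5}{6}$ ($x{\left(T \right)} = \left(- \frac{1}{6}\right) 5 = - \frac{5}{6}$)
$x{\left(1 \right)} \left(-16\right) 3 = \left(- \frac{5}{6}\right) \left(-16\right) 3 = \frac{40}{3} \cdot 3 = 40$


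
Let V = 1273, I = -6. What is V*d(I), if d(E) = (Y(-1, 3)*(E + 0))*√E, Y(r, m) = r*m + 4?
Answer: -7638*I*√6 ≈ -18709.0*I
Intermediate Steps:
Y(r, m) = 4 + m*r (Y(r, m) = m*r + 4 = 4 + m*r)
d(E) = E^(3/2) (d(E) = ((4 + 3*(-1))*(E + 0))*√E = ((4 - 3)*E)*√E = (1*E)*√E = E*√E = E^(3/2))
V*d(I) = 1273*(-6)^(3/2) = 1273*(-6*I*√6) = -7638*I*√6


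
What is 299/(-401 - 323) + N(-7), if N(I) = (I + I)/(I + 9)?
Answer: -5367/724 ≈ -7.4130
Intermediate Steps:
N(I) = 2*I/(9 + I) (N(I) = (2*I)/(9 + I) = 2*I/(9 + I))
299/(-401 - 323) + N(-7) = 299/(-401 - 323) + 2*(-7)/(9 - 7) = 299/(-724) + 2*(-7)/2 = -1/724*299 + 2*(-7)*(½) = -299/724 - 7 = -5367/724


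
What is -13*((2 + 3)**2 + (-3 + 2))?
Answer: -312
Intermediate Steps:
-13*((2 + 3)**2 + (-3 + 2)) = -13*(5**2 - 1) = -13*(25 - 1) = -13*24 = -312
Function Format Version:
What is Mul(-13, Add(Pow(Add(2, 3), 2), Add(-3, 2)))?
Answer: -312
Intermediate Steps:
Mul(-13, Add(Pow(Add(2, 3), 2), Add(-3, 2))) = Mul(-13, Add(Pow(5, 2), -1)) = Mul(-13, Add(25, -1)) = Mul(-13, 24) = -312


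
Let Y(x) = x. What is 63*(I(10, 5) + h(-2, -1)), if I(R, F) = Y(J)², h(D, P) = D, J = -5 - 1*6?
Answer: 7497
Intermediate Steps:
J = -11 (J = -5 - 6 = -11)
I(R, F) = 121 (I(R, F) = (-11)² = 121)
63*(I(10, 5) + h(-2, -1)) = 63*(121 - 2) = 63*119 = 7497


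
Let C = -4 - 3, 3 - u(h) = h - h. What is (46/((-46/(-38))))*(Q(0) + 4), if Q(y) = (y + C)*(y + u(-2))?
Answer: -646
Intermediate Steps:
u(h) = 3 (u(h) = 3 - (h - h) = 3 - 1*0 = 3 + 0 = 3)
C = -7
Q(y) = (-7 + y)*(3 + y) (Q(y) = (y - 7)*(y + 3) = (-7 + y)*(3 + y))
(46/((-46/(-38))))*(Q(0) + 4) = (46/((-46/(-38))))*((-21 + 0² - 4*0) + 4) = (46/((-46*(-1/38))))*((-21 + 0 + 0) + 4) = (46/(23/19))*(-21 + 4) = (46*(19/23))*(-17) = 38*(-17) = -646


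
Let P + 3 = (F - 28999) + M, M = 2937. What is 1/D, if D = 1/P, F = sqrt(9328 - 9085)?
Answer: -26065 + 9*sqrt(3) ≈ -26049.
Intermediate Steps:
F = 9*sqrt(3) (F = sqrt(243) = 9*sqrt(3) ≈ 15.588)
P = -26065 + 9*sqrt(3) (P = -3 + ((9*sqrt(3) - 28999) + 2937) = -3 + ((-28999 + 9*sqrt(3)) + 2937) = -3 + (-26062 + 9*sqrt(3)) = -26065 + 9*sqrt(3) ≈ -26049.)
D = 1/(-26065 + 9*sqrt(3)) ≈ -3.8389e-5
1/D = 1/(-26065/679383982 - 9*sqrt(3)/679383982)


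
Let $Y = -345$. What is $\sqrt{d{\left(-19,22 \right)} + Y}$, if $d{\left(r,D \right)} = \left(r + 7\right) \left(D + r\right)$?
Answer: $i \sqrt{381} \approx 19.519 i$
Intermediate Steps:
$d{\left(r,D \right)} = \left(7 + r\right) \left(D + r\right)$
$\sqrt{d{\left(-19,22 \right)} + Y} = \sqrt{\left(\left(-19\right)^{2} + 7 \cdot 22 + 7 \left(-19\right) + 22 \left(-19\right)\right) - 345} = \sqrt{\left(361 + 154 - 133 - 418\right) - 345} = \sqrt{-36 - 345} = \sqrt{-381} = i \sqrt{381}$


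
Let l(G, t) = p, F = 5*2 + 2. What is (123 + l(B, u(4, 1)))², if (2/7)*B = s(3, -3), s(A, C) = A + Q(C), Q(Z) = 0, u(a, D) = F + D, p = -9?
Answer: 12996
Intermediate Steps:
F = 12 (F = 10 + 2 = 12)
u(a, D) = 12 + D
s(A, C) = A (s(A, C) = A + 0 = A)
B = 21/2 (B = (7/2)*3 = 21/2 ≈ 10.500)
l(G, t) = -9
(123 + l(B, u(4, 1)))² = (123 - 9)² = 114² = 12996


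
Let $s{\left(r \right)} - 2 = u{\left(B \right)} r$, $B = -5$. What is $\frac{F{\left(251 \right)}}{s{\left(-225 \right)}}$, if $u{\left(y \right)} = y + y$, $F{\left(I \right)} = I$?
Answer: $\frac{251}{2252} \approx 0.11146$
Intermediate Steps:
$u{\left(y \right)} = 2 y$
$s{\left(r \right)} = 2 - 10 r$ ($s{\left(r \right)} = 2 + 2 \left(-5\right) r = 2 - 10 r$)
$\frac{F{\left(251 \right)}}{s{\left(-225 \right)}} = \frac{251}{2 - -2250} = \frac{251}{2 + 2250} = \frac{251}{2252}$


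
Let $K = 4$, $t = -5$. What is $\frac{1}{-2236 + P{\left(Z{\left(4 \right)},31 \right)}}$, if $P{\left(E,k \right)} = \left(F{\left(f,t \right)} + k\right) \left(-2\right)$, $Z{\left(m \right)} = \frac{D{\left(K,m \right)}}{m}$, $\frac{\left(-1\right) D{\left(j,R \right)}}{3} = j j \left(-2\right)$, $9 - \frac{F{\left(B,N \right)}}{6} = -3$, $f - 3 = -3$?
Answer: $- \frac{1}{2442} \approx -0.0004095$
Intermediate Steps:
$f = 0$ ($f = 3 - 3 = 0$)
$F{\left(B,N \right)} = 72$ ($F{\left(B,N \right)} = 54 - -18 = 54 + 18 = 72$)
$D{\left(j,R \right)} = 6 j^{2}$ ($D{\left(j,R \right)} = - 3 j j \left(-2\right) = - 3 j^{2} \left(-2\right) = - 3 \left(- 2 j^{2}\right) = 6 j^{2}$)
$Z{\left(m \right)} = \frac{96}{m}$ ($Z{\left(m \right)} = \frac{6 \cdot 4^{2}}{m} = \frac{6 \cdot 16}{m} = \frac{96}{m}$)
$P{\left(E,k \right)} = -144 - 2 k$ ($P{\left(E,k \right)} = \left(72 + k\right) \left(-2\right) = -144 - 2 k$)
$\frac{1}{-2236 + P{\left(Z{\left(4 \right)},31 \right)}} = \frac{1}{-2236 - 206} = \frac{1}{-2442} = - \frac{1}{2442}$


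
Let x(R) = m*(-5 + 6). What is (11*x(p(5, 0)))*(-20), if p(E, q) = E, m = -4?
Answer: 880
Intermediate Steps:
x(R) = -4 (x(R) = -4*(-5 + 6) = -4*1 = -4)
(11*x(p(5, 0)))*(-20) = (11*(-4))*(-20) = -44*(-20) = 880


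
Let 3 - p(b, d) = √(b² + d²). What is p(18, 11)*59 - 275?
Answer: -98 - 59*√445 ≈ -1342.6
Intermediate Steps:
p(b, d) = 3 - √(b² + d²)
p(18, 11)*59 - 275 = (3 - √(18² + 11²))*59 - 275 = (3 - √(324 + 121))*59 - 275 = (3 - √445)*59 - 275 = (177 - 59*√445) - 275 = -98 - 59*√445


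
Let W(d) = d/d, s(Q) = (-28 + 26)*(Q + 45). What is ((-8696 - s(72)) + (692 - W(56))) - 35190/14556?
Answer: -18858311/2426 ≈ -7773.4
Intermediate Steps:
s(Q) = -90 - 2*Q (s(Q) = -2*(45 + Q) = -90 - 2*Q)
W(d) = 1
((-8696 - s(72)) + (692 - W(56))) - 35190/14556 = ((-8696 - (-90 - 2*72)) + (692 - 1*1)) - 35190/14556 = ((-8696 - (-90 - 144)) + (692 - 1)) - 35190*1/14556 = ((-8696 - 1*(-234)) + 691) - 5865/2426 = ((-8696 + 234) + 691) - 5865/2426 = (-8462 + 691) - 5865/2426 = -7771 - 5865/2426 = -18858311/2426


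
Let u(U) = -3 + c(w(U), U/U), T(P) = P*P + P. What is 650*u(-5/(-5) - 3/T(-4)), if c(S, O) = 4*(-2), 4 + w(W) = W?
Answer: -7150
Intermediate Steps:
w(W) = -4 + W
c(S, O) = -8
T(P) = P + P² (T(P) = P² + P = P + P²)
u(U) = -11 (u(U) = -3 - 8 = -11)
650*u(-5/(-5) - 3/T(-4)) = 650*(-11) = -7150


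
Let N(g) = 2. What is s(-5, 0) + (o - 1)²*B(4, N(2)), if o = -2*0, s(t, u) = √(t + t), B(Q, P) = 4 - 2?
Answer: 2 + I*√10 ≈ 2.0 + 3.1623*I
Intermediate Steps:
B(Q, P) = 2
s(t, u) = √2*√t (s(t, u) = √(2*t) = √2*√t)
o = 0
s(-5, 0) + (o - 1)²*B(4, N(2)) = √2*√(-5) + (0 - 1)²*2 = √2*(I*√5) + (-1)²*2 = I*√10 + 1*2 = I*√10 + 2 = 2 + I*√10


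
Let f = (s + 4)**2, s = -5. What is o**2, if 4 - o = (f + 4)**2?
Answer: 441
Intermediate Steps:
f = 1 (f = (-5 + 4)**2 = (-1)**2 = 1)
o = -21 (o = 4 - (1 + 4)**2 = 4 - 1*5**2 = 4 - 1*25 = 4 - 25 = -21)
o**2 = (-21)**2 = 441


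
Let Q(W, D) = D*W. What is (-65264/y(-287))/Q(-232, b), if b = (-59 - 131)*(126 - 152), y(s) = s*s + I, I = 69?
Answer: 4079/5905033940 ≈ 6.9077e-7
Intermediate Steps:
y(s) = 69 + s² (y(s) = s*s + 69 = s² + 69 = 69 + s²)
b = 4940 (b = -190*(-26) = 4940)
(-65264/y(-287))/Q(-232, b) = (-65264/(69 + (-287)²))/((4940*(-232))) = -65264/(69 + 82369)/(-1146080) = -65264/82438*(-1/1146080) = -65264*1/82438*(-1/1146080) = -32632/41219*(-1/1146080) = 4079/5905033940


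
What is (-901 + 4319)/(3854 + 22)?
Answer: 1709/1938 ≈ 0.88184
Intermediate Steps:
(-901 + 4319)/(3854 + 22) = 3418/3876 = 3418*(1/3876) = 1709/1938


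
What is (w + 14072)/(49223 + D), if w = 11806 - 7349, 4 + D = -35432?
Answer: 18529/13787 ≈ 1.3439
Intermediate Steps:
D = -35436 (D = -4 - 35432 = -35436)
w = 4457
(w + 14072)/(49223 + D) = (4457 + 14072)/(49223 - 35436) = 18529/13787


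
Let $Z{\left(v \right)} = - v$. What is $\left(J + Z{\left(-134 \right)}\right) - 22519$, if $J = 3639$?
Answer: $-18746$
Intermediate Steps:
$\left(J + Z{\left(-134 \right)}\right) - 22519 = \left(3639 - -134\right) - 22519 = \left(3639 + 134\right) - 22519 = 3773 - 22519 = -18746$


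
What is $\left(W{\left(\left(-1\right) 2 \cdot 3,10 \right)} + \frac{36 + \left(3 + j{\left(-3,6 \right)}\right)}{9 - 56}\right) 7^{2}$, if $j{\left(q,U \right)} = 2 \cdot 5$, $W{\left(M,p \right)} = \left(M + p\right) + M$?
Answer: $- \frac{7007}{47} \approx -149.09$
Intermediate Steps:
$W{\left(M,p \right)} = p + 2 M$
$j{\left(q,U \right)} = 10$
$\left(W{\left(\left(-1\right) 2 \cdot 3,10 \right)} + \frac{36 + \left(3 + j{\left(-3,6 \right)}\right)}{9 - 56}\right) 7^{2} = \left(\left(10 + 2 \left(-1\right) 2 \cdot 3\right) + \frac{36 + \left(3 + 10\right)}{9 - 56}\right) 7^{2} = \left(\left(10 + 2 \left(\left(-2\right) 3\right)\right) + \frac{36 + 13}{-47}\right) 49 = \left(\left(10 + 2 \left(-6\right)\right) + 49 \left(- \frac{1}{47}\right)\right) 49 = \left(\left(10 - 12\right) - \frac{49}{47}\right) 49 = \left(-2 - \frac{49}{47}\right) 49 = \left(- \frac{143}{47}\right) 49 = - \frac{7007}{47}$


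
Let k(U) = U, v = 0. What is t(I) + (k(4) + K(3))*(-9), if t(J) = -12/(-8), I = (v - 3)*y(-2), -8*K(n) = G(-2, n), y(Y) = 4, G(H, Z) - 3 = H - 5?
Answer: -39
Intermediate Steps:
G(H, Z) = -2 + H (G(H, Z) = 3 + (H - 5) = 3 + (-5 + H) = -2 + H)
K(n) = ½ (K(n) = -(-2 - 2)/8 = -⅛*(-4) = ½)
I = -12 (I = (0 - 3)*4 = -3*4 = -12)
t(J) = 3/2 (t(J) = -12*(-⅛) = 3/2)
t(I) + (k(4) + K(3))*(-9) = 3/2 + (4 + ½)*(-9) = 3/2 + (9/2)*(-9) = 3/2 - 81/2 = -39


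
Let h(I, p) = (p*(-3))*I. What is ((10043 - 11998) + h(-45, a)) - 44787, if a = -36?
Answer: -51602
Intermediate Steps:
h(I, p) = -3*I*p (h(I, p) = (-3*p)*I = -3*I*p)
((10043 - 11998) + h(-45, a)) - 44787 = ((10043 - 11998) - 3*(-45)*(-36)) - 44787 = (-1955 - 4860) - 44787 = -6815 - 44787 = -51602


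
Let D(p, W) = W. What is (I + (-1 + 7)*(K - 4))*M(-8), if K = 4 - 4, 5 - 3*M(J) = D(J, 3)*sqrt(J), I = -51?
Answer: -125 + 150*I*sqrt(2) ≈ -125.0 + 212.13*I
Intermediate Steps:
M(J) = 5/3 - sqrt(J)
K = 0
(I + (-1 + 7)*(K - 4))*M(-8) = (-51 + (-1 + 7)*(0 - 4))*(5/3 - sqrt(-8)) = (-51 + 6*(-4))*(5/3 - 2*I*sqrt(2)) = (-51 - 24)*(5/3 - 2*I*sqrt(2)) = -75*(5/3 - 2*I*sqrt(2)) = -125 + 150*I*sqrt(2)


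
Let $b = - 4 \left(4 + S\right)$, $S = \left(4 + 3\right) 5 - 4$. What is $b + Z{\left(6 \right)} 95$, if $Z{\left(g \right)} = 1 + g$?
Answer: $525$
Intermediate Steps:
$S = 31$ ($S = 7 \cdot 5 - 4 = 35 - 4 = 31$)
$b = -140$ ($b = - 4 \left(4 + 31\right) = \left(-4\right) 35 = -140$)
$b + Z{\left(6 \right)} 95 = -140 + \left(1 + 6\right) 95 = -140 + 7 \cdot 95 = -140 + 665 = 525$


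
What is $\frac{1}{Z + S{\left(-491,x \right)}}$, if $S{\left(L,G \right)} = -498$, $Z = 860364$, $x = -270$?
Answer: $\frac{1}{859866} \approx 1.163 \cdot 10^{-6}$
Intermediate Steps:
$\frac{1}{Z + S{\left(-491,x \right)}} = \frac{1}{860364 - 498} = \frac{1}{859866}$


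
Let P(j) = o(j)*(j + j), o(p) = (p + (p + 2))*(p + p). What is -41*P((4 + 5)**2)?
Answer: -176464656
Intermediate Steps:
o(p) = 2*p*(2 + 2*p) (o(p) = (p + (2 + p))*(2*p) = (2 + 2*p)*(2*p) = 2*p*(2 + 2*p))
P(j) = 8*j**2*(1 + j) (P(j) = (4*j*(1 + j))*(j + j) = (4*j*(1 + j))*(2*j) = 8*j**2*(1 + j))
-41*P((4 + 5)**2) = -328*((4 + 5)**2)**2*(1 + (4 + 5)**2) = -328*(9**2)**2*(1 + 9**2) = -328*81**2*(1 + 81) = -328*6561*82 = -41*4304016 = -176464656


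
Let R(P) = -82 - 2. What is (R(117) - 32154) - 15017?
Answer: -47255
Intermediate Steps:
R(P) = -84
(R(117) - 32154) - 15017 = (-84 - 32154) - 15017 = -32238 - 15017 = -47255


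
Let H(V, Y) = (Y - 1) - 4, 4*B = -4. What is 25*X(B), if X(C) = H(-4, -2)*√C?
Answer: -175*I ≈ -175.0*I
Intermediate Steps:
B = -1 (B = (¼)*(-4) = -1)
H(V, Y) = -5 + Y (H(V, Y) = (-1 + Y) - 4 = -5 + Y)
X(C) = -7*√C (X(C) = (-5 - 2)*√C = -7*√C)
25*X(B) = 25*(-7*I) = -175*I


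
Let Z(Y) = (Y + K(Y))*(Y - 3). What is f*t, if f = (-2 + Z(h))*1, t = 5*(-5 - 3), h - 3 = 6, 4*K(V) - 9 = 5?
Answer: -2920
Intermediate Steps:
K(V) = 7/2 (K(V) = 9/4 + (1/4)*5 = 9/4 + 5/4 = 7/2)
h = 9 (h = 3 + 6 = 9)
Z(Y) = (-3 + Y)*(7/2 + Y) (Z(Y) = (Y + 7/2)*(Y - 3) = (7/2 + Y)*(-3 + Y) = (-3 + Y)*(7/2 + Y))
t = -40 (t = 5*(-8) = -40)
f = 73 (f = (-2 + (-21/2 + 9**2 + (1/2)*9))*1 = (-2 + (-21/2 + 81 + 9/2))*1 = (-2 + 75)*1 = 73*1 = 73)
f*t = 73*(-40) = -2920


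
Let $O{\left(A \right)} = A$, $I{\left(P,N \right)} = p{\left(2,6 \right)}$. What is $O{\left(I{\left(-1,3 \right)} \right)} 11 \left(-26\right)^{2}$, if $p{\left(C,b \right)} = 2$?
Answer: $14872$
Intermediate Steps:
$I{\left(P,N \right)} = 2$
$O{\left(I{\left(-1,3 \right)} \right)} 11 \left(-26\right)^{2} = 2 \cdot 11 \left(-26\right)^{2} = 22 \cdot 676 = 14872$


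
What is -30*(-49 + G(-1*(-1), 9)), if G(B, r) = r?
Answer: 1200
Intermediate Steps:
-30*(-49 + G(-1*(-1), 9)) = -30*(-49 + 9) = -30*(-40) = 1200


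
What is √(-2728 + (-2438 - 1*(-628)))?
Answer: I*√4538 ≈ 67.365*I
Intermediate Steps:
√(-2728 + (-2438 - 1*(-628))) = √(-2728 + (-2438 + 628)) = √(-2728 - 1810) = √(-4538) = I*√4538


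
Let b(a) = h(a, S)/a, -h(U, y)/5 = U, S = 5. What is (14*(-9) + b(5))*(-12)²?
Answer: -18864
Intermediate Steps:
h(U, y) = -5*U
b(a) = -5 (b(a) = (-5*a)/a = -5)
(14*(-9) + b(5))*(-12)² = (14*(-9) - 5)*(-12)² = (-126 - 5)*144 = -131*144 = -18864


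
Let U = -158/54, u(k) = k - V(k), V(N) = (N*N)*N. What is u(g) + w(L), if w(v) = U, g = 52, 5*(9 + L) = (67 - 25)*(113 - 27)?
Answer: -3795091/27 ≈ -1.4056e+5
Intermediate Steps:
L = 3567/5 (L = -9 + ((67 - 25)*(113 - 27))/5 = -9 + (42*86)/5 = -9 + (⅕)*3612 = -9 + 3612/5 = 3567/5 ≈ 713.40)
V(N) = N³ (V(N) = N²*N = N³)
u(k) = k - k³
U = -79/27 (U = -158*1/54 = -79/27 ≈ -2.9259)
w(v) = -79/27
u(g) + w(L) = (52 - 1*52³) - 79/27 = (52 - 1*140608) - 79/27 = (52 - 140608) - 79/27 = -140556 - 79/27 = -3795091/27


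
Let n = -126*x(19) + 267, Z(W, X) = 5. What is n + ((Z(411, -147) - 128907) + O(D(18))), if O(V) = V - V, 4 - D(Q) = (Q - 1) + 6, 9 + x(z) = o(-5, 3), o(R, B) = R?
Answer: -126871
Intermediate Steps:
x(z) = -14 (x(z) = -9 - 5 = -14)
n = 2031 (n = -126*(-14) + 267 = 1764 + 267 = 2031)
D(Q) = -1 - Q (D(Q) = 4 - ((Q - 1) + 6) = 4 - ((-1 + Q) + 6) = 4 - (5 + Q) = 4 + (-5 - Q) = -1 - Q)
O(V) = 0
n + ((Z(411, -147) - 128907) + O(D(18))) = 2031 + ((5 - 128907) + 0) = 2031 + (-128902 + 0) = 2031 - 128902 = -126871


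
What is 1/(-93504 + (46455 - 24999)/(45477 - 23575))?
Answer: -10951/1023951576 ≈ -1.0695e-5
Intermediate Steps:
1/(-93504 + (46455 - 24999)/(45477 - 23575)) = 1/(-93504 + 21456/21902) = 1/(-93504 + 21456*(1/21902)) = 1/(-93504 + 10728/10951) = 1/(-1023951576/10951) = -10951/1023951576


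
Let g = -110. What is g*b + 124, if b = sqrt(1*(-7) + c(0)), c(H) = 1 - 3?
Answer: 124 - 330*I ≈ 124.0 - 330.0*I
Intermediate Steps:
c(H) = -2
b = 3*I (b = sqrt(1*(-7) - 2) = sqrt(-7 - 2) = sqrt(-9) = 3*I ≈ 3.0*I)
g*b + 124 = -330*I + 124 = 124 - 330*I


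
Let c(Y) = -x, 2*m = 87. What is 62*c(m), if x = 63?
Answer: -3906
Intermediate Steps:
m = 87/2 (m = (½)*87 = 87/2 ≈ 43.500)
c(Y) = -63 (c(Y) = -1*63 = -63)
62*c(m) = 62*(-63) = -3906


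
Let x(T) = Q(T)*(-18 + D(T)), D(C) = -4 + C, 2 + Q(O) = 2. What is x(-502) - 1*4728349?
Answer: -4728349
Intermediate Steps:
Q(O) = 0 (Q(O) = -2 + 2 = 0)
x(T) = 0 (x(T) = 0*(-18 + (-4 + T)) = 0*(-22 + T) = 0)
x(-502) - 1*4728349 = 0 - 1*4728349 = 0 - 4728349 = -4728349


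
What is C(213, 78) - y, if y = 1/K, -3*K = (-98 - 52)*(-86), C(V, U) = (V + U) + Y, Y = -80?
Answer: 907301/4300 ≈ 211.00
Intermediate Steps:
C(V, U) = -80 + U + V (C(V, U) = (V + U) - 80 = (U + V) - 80 = -80 + U + V)
K = -4300 (K = -(-98 - 52)*(-86)/3 = -(-50)*(-86) = -⅓*12900 = -4300)
y = -1/4300 (y = 1/(-4300) = -1/4300 ≈ -0.00023256)
C(213, 78) - y = (-80 + 78 + 213) - 1*(-1/4300) = 211 + 1/4300 = 907301/4300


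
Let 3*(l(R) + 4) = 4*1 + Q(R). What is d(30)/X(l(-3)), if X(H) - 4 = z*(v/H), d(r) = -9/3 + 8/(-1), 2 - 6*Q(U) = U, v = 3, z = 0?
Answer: -11/4 ≈ -2.7500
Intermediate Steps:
Q(U) = 1/3 - U/6
l(R) = -23/9 - R/18 (l(R) = -4 + (4*1 + (1/3 - R/6))/3 = -4 + (4 + (1/3 - R/6))/3 = -4 + (13/3 - R/6)/3 = -4 + (13/9 - R/18) = -23/9 - R/18)
d(r) = -11 (d(r) = -9*1/3 + 8*(-1) = -3 - 8 = -11)
X(H) = 4 (X(H) = 4 + 0*(3/H) = 4 + 0 = 4)
d(30)/X(l(-3)) = -11/4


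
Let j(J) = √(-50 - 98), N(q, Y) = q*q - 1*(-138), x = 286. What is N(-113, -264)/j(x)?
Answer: -12907*I*√37/74 ≈ -1060.9*I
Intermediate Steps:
N(q, Y) = 138 + q² (N(q, Y) = q² + 138 = 138 + q²)
j(J) = 2*I*√37 (j(J) = √(-148) = 2*I*√37)
N(-113, -264)/j(x) = (138 + (-113)²)/((2*I*√37)) = (138 + 12769)*(-I*√37/74) = 12907*(-I*√37/74) = -12907*I*√37/74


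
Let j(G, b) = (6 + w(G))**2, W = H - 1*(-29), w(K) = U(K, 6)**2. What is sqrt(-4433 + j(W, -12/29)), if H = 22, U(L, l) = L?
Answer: 4*sqrt(424501) ≈ 2606.1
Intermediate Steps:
w(K) = K**2
W = 51 (W = 22 - 1*(-29) = 22 + 29 = 51)
j(G, b) = (6 + G**2)**2
sqrt(-4433 + j(W, -12/29)) = sqrt(-4433 + (6 + 51**2)**2) = sqrt(-4433 + (6 + 2601)**2) = sqrt(-4433 + 2607**2) = sqrt(-4433 + 6796449) = sqrt(6792016) = 4*sqrt(424501)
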